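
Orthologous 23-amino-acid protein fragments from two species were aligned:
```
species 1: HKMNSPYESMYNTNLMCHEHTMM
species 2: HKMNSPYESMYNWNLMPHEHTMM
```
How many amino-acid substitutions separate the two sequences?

The sequences differ at positions 13, 17 (1-based) — 2 in total.

2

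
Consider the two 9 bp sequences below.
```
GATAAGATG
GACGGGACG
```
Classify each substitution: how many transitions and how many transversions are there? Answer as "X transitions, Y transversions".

4 transitions, 0 transversions

Mismatches (1-based):
base 3: T→C (pyrimidine→pyrimidine, transition)
base 4: A→G (purine→purine, transition)
base 5: A→G (purine→purine, transition)
base 8: T→C (pyrimidine→pyrimidine, transition)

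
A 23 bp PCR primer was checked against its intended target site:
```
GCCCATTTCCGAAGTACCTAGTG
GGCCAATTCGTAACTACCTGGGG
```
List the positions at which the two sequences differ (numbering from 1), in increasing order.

2, 6, 10, 11, 14, 20, 22

Differences at position 2 (C→G), position 6 (T→A), position 10 (C→G), position 11 (G→T), position 14 (G→C), position 20 (A→G), position 22 (T→G).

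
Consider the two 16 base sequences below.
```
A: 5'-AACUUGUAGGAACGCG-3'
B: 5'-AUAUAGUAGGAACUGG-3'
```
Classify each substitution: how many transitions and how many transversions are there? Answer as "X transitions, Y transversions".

0 transitions, 5 transversions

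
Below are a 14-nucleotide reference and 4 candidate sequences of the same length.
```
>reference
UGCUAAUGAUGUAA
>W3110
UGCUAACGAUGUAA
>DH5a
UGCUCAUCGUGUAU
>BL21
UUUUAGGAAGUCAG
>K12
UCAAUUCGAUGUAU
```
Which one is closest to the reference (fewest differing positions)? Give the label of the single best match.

W3110

W3110 differs at 1 position; DH5a differs at 4 positions; BL21 differs at 9 positions; K12 differs at 7 positions. The closest is W3110.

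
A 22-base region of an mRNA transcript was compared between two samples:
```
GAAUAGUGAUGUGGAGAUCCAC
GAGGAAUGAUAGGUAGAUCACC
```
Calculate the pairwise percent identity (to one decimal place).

8 positions differ (3, 4, 6, 11, 12, 14, 20, 21), so 14 of 22 match: 14/22 = 63.64%.

63.6%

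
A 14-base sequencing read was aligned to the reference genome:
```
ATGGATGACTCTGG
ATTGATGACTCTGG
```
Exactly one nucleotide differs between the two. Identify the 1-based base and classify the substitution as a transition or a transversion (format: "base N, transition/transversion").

Base 3 changes G→T. G is a purine and T is a pyrimidine, so this is a transversion.

base 3, transversion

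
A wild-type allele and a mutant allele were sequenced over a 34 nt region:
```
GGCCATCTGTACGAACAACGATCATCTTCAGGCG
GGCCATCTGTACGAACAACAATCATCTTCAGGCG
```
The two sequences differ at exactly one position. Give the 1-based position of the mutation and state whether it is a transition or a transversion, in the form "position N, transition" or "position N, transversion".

Position 20 changes G→A. G is a purine and A is a purine, so this is a transition.

position 20, transition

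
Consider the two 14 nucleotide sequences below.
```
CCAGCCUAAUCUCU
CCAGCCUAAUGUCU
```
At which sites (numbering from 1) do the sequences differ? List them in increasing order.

Differences at site 11 (C→G).

11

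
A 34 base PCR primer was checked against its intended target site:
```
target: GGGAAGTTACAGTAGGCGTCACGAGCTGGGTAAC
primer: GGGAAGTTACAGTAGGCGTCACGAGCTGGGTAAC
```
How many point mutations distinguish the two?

The two sequences are identical at every position.

0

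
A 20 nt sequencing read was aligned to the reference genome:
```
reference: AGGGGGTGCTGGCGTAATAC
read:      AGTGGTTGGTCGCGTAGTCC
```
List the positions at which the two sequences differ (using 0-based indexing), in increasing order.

2, 5, 8, 10, 16, 18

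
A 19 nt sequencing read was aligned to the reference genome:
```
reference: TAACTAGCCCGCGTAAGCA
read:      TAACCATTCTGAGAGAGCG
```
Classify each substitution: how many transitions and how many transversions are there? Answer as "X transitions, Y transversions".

5 transitions, 3 transversions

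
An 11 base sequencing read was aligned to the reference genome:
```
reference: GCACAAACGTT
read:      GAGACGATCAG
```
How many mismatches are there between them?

The sequences differ at positions 2, 3, 4, 5, 6, 8, 9, 10, 11 (1-based) — 9 in total.

9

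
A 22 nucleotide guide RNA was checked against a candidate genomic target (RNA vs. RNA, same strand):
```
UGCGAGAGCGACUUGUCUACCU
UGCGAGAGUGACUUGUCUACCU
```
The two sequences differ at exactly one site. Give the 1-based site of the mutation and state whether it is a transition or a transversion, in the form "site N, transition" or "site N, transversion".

Site 9 changes C→U. C is a pyrimidine and U is a pyrimidine, so this is a transition.

site 9, transition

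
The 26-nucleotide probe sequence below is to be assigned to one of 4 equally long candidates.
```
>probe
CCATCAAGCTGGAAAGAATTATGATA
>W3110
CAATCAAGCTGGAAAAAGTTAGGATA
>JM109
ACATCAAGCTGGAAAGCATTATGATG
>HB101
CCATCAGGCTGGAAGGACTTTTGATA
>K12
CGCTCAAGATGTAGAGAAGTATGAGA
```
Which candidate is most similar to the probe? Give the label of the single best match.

JM109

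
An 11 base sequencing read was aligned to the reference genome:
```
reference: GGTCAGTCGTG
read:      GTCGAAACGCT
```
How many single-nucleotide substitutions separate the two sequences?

Comparing position by position, 7 sites differ: 2 (G/T), 3 (T/C), 4 (C/G), 6 (G/A), 7 (T/A), 10 (T/C), 11 (G/T).

7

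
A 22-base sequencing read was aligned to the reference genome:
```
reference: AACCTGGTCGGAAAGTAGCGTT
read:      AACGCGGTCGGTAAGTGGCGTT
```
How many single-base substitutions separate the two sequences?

4

Mismatches (1-based): site 4: C→G; site 5: T→C; site 12: A→T; site 17: A→G.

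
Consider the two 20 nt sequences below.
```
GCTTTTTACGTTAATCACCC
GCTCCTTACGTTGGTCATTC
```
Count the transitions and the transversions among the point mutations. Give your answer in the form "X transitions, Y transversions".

6 transitions, 0 transversions

Mismatches (1-based):
site 4: T→C (pyrimidine→pyrimidine, transition)
site 5: T→C (pyrimidine→pyrimidine, transition)
site 13: A→G (purine→purine, transition)
site 14: A→G (purine→purine, transition)
site 18: C→T (pyrimidine→pyrimidine, transition)
site 19: C→T (pyrimidine→pyrimidine, transition)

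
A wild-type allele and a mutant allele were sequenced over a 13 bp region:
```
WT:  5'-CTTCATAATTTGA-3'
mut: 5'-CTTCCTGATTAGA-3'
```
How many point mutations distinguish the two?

3

Comparing position by position, 3 bases differ: 5 (A/C), 7 (A/G), 11 (T/A).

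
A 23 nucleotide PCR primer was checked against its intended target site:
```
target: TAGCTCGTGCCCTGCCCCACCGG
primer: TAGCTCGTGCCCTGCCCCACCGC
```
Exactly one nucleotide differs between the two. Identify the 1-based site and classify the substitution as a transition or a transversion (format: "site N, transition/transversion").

site 23, transversion

Site 23 changes G→C. G is a purine and C is a pyrimidine, so this is a transversion.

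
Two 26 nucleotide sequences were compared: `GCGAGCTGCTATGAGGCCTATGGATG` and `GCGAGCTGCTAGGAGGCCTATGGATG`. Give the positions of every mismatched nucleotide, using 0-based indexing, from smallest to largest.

11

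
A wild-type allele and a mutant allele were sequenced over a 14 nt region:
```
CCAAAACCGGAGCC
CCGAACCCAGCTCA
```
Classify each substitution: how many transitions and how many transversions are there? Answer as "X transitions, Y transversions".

Mismatches (1-based):
base 3: A→G (purine→purine, transition)
base 6: A→C (purine→pyrimidine, transversion)
base 9: G→A (purine→purine, transition)
base 11: A→C (purine→pyrimidine, transversion)
base 12: G→T (purine→pyrimidine, transversion)
base 14: C→A (pyrimidine→purine, transversion)

2 transitions, 4 transversions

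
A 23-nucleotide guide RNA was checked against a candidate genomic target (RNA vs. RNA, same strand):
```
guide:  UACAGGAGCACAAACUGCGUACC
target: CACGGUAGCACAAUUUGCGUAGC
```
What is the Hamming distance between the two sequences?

The sequences differ at positions 1, 4, 6, 14, 15, 22 (1-based) — 6 in total.

6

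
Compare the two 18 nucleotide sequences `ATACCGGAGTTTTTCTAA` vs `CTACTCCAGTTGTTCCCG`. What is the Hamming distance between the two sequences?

Comparing position by position, 8 sites differ: 1 (A/C), 5 (C/T), 6 (G/C), 7 (G/C), 12 (T/G), 16 (T/C), 17 (A/C), 18 (A/G).

8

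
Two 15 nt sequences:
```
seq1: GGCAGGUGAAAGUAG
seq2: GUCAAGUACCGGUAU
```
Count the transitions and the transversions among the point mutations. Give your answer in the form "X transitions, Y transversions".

3 transitions, 4 transversions

Mismatches (1-based):
base 2: G→U (purine→pyrimidine, transversion)
base 5: G→A (purine→purine, transition)
base 8: G→A (purine→purine, transition)
base 9: A→C (purine→pyrimidine, transversion)
base 10: A→C (purine→pyrimidine, transversion)
base 11: A→G (purine→purine, transition)
base 15: G→U (purine→pyrimidine, transversion)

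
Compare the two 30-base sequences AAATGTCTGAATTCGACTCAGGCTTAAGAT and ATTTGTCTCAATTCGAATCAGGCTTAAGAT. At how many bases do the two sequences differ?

The sequences differ at bases 2, 3, 9, 17 (1-based) — 4 in total.

4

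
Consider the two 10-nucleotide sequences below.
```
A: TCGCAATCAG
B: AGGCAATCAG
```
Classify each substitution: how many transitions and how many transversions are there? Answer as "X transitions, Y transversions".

Transitions (purine↔purine or pyrimidine↔pyrimidine): none.
Transversions (purine↔pyrimidine): 1 T→A, 2 C→G.

0 transitions, 2 transversions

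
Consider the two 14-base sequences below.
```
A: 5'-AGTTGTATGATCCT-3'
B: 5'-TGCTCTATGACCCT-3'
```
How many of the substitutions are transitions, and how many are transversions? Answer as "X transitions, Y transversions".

2 transitions, 2 transversions

Transitions (purine↔purine or pyrimidine↔pyrimidine): 3 T→C, 11 T→C.
Transversions (purine↔pyrimidine): 1 A→T, 5 G→C.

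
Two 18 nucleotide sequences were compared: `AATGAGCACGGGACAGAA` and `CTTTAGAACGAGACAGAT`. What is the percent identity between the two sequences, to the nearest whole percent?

Mismatches at positions 1, 2, 4, 7, 11, 18 (1-based): 6 of 18.
Identical positions: 12/18 = 66.67% → 67%.

67%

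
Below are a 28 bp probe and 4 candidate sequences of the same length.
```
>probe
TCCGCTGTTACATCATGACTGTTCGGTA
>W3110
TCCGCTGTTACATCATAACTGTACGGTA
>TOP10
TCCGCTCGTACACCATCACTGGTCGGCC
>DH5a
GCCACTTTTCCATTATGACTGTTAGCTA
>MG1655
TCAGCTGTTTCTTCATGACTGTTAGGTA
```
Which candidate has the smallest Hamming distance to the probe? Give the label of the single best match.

W3110

W3110 differs at 2 positions; TOP10 differs at 7 positions; DH5a differs at 7 positions; MG1655 differs at 4 positions. The closest is W3110.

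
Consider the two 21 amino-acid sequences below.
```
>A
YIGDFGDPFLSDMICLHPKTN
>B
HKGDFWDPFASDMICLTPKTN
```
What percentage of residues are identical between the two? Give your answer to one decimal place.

76.2%

5 positions differ (1, 2, 6, 10, 17), so 16 of 21 match: 16/21 = 76.19%.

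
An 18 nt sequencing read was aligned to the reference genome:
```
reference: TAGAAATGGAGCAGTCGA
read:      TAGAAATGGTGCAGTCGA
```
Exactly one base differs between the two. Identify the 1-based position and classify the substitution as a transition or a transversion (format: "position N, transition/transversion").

position 10, transversion

Position 10 changes A→T. A is a purine and T is a pyrimidine, so this is a transversion.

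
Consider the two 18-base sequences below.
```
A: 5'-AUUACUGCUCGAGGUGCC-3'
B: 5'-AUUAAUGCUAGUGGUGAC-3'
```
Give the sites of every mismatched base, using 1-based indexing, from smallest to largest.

Scanning 1-based: 5: C/A; 10: C/A; 12: A/U; 17: C/A.

5, 10, 12, 17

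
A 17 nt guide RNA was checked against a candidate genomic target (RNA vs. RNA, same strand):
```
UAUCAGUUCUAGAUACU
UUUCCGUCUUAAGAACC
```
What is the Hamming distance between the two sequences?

8

Comparing position by position, 8 bases differ: 2 (A/U), 5 (A/C), 8 (U/C), 9 (C/U), 12 (G/A), 13 (A/G), 14 (U/A), 17 (U/C).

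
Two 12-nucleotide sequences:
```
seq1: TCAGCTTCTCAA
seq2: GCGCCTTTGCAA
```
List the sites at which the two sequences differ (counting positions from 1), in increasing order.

Scanning 1-based: 1: T/G; 3: A/G; 4: G/C; 8: C/T; 9: T/G.

1, 3, 4, 8, 9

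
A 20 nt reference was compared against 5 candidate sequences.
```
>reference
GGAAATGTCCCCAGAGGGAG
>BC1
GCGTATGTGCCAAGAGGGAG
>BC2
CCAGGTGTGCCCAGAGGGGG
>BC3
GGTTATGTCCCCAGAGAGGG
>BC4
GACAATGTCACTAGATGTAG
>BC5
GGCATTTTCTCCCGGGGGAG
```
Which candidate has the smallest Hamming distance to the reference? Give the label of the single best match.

BC3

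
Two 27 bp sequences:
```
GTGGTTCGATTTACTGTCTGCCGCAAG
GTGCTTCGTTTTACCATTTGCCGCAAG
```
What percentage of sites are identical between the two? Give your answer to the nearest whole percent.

81%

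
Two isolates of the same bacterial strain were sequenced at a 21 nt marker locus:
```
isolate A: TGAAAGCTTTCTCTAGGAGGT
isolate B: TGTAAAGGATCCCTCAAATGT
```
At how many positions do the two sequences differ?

The sequences differ at positions 3, 6, 7, 8, 9, 12, 15, 16, 17, 19 (1-based) — 10 in total.

10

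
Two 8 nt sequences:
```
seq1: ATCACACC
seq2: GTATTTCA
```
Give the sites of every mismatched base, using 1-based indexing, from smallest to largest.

Differences at site 1 (A→G), site 3 (C→A), site 4 (A→T), site 5 (C→T), site 6 (A→T), site 8 (C→A).

1, 3, 4, 5, 6, 8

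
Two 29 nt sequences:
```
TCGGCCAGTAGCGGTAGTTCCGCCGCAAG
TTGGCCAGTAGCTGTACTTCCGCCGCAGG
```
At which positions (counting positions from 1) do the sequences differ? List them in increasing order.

Scanning 1-based: 2: C/T; 13: G/T; 17: G/C; 28: A/G.

2, 13, 17, 28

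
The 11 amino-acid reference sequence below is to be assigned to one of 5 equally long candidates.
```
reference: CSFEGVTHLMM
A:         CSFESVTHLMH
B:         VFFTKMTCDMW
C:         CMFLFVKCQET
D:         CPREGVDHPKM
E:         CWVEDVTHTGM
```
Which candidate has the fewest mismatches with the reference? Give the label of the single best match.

A differs at 2 positions; B differs at 8 positions; C differs at 8 positions; D differs at 5 positions; E differs at 5 positions. The closest is A.

A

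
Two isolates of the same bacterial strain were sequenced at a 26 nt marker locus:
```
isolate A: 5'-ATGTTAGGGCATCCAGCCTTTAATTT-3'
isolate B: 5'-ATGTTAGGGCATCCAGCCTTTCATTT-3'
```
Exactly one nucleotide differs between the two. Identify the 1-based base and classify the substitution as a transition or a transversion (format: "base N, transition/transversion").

Base 22 changes A→C. A is a purine and C is a pyrimidine, so this is a transversion.

base 22, transversion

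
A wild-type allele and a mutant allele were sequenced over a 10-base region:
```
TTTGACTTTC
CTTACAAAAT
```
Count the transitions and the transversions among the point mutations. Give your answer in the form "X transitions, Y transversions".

3 transitions, 5 transversions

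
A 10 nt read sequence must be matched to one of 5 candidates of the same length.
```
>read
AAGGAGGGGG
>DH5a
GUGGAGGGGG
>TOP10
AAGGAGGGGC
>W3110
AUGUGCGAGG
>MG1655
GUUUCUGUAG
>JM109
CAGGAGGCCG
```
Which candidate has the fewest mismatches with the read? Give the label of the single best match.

TOP10

Hamming distances to read — DH5a: 2; TOP10: 1; W3110: 5; MG1655: 8; JM109: 3.
Smallest is TOP10 with 1 mismatch.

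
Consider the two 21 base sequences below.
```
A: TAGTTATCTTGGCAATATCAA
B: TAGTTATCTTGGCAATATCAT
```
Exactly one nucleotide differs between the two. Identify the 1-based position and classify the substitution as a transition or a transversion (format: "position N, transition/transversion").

position 21, transversion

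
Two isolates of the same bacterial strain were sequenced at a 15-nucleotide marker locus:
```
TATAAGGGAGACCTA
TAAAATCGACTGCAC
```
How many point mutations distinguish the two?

Comparing position by position, 8 positions differ: 3 (T/A), 6 (G/T), 7 (G/C), 10 (G/C), 11 (A/T), 12 (C/G), 14 (T/A), 15 (A/C).

8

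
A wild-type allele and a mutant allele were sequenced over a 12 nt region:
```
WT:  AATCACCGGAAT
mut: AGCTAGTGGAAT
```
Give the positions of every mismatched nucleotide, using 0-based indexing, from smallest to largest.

Scanning 0-based: 1: A/G; 2: T/C; 3: C/T; 5: C/G; 6: C/T.

1, 2, 3, 5, 6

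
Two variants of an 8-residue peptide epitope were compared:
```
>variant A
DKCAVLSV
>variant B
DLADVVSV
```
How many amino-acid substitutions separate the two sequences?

4

Mismatches (1-based): residue 2: K→L; residue 3: C→A; residue 4: A→D; residue 6: L→V.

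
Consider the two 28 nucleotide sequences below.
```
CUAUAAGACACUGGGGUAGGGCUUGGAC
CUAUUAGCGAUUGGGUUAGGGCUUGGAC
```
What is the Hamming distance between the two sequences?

The sequences differ at positions 5, 8, 9, 11, 16 (1-based) — 5 in total.

5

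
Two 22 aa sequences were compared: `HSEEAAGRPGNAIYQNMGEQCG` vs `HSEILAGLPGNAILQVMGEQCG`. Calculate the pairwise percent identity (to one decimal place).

77.3%

5 positions differ (4, 5, 8, 14, 16), so 17 of 22 match: 17/22 = 77.27%.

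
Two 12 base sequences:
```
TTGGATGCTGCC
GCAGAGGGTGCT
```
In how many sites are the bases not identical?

6

Mismatches (1-based): site 1: T→G; site 2: T→C; site 3: G→A; site 6: T→G; site 8: C→G; site 12: C→T.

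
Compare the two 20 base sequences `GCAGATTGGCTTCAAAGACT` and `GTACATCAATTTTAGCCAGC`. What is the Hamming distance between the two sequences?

12

Comparing position by position, 12 positions differ: 2 (C/T), 4 (G/C), 7 (T/C), 8 (G/A), 9 (G/A), 10 (C/T), 13 (C/T), 15 (A/G), 16 (A/C), 17 (G/C), 19 (C/G), 20 (T/C).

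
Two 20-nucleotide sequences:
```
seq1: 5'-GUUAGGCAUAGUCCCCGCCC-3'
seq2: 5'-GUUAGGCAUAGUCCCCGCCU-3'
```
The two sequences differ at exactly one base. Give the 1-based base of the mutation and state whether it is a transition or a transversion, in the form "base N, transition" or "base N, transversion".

base 20, transition

Base 20 changes C→U. C is a pyrimidine and U is a pyrimidine, so this is a transition.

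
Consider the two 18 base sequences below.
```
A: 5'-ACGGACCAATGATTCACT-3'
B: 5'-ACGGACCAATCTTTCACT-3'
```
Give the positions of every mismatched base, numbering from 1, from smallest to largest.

Differences at position 11 (G→C), position 12 (A→T).

11, 12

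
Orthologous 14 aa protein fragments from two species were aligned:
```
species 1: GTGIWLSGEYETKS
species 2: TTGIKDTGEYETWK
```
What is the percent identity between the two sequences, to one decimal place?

57.1%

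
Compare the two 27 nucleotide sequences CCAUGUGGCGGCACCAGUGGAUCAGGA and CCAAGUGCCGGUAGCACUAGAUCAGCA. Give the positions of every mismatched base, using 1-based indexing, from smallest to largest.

4, 8, 12, 14, 17, 19, 26

Differences at position 4 (U→A), position 8 (G→C), position 12 (C→U), position 14 (C→G), position 17 (G→C), position 19 (G→A), position 26 (G→C).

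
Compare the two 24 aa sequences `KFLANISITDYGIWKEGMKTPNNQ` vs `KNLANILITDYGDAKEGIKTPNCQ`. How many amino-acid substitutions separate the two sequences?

6

Mismatches (1-based): position 2: F→N; position 7: S→L; position 13: I→D; position 14: W→A; position 18: M→I; position 23: N→C.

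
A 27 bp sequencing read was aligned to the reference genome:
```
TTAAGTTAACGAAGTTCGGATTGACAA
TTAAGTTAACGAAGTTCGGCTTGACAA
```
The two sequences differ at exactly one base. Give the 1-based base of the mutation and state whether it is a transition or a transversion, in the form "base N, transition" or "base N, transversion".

Base 20 changes A→C. A is a purine and C is a pyrimidine, so this is a transversion.

base 20, transversion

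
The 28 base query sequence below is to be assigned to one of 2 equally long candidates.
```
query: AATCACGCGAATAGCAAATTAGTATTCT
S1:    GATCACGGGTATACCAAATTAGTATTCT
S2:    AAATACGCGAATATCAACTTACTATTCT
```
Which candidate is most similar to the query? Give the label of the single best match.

S1

Hamming distances to query — S1: 4; S2: 5.
Smallest is S1 with 4 mismatches.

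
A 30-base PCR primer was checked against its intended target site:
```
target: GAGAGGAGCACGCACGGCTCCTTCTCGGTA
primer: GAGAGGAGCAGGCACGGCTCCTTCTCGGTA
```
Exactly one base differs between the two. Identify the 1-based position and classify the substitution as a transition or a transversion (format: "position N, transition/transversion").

position 11, transversion

Position 11 changes C→G. C is a pyrimidine and G is a purine, so this is a transversion.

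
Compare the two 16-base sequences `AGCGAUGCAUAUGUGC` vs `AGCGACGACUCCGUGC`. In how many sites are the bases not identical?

Mismatches (1-based): site 6: U→C; site 8: C→A; site 9: A→C; site 11: A→C; site 12: U→C.

5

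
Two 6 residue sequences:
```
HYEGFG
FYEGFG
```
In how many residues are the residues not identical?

Comparing position by position, 1 residue differs: 1 (H/F).

1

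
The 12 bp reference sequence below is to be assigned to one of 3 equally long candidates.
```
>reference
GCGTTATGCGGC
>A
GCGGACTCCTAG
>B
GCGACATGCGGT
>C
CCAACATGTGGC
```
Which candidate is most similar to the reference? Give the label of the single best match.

A differs at 7 positions; B differs at 3 positions; C differs at 5 positions. The closest is B.

B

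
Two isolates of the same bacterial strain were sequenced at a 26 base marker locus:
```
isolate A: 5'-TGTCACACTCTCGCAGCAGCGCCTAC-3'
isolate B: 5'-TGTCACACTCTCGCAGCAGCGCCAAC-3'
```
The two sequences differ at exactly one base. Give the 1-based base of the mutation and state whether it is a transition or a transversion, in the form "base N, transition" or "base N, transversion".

base 24, transversion

Base 24 changes T→A. T is a pyrimidine and A is a purine, so this is a transversion.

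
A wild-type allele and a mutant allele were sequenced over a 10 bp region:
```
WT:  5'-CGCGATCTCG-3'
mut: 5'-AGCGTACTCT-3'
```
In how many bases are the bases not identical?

4

Comparing position by position, 4 bases differ: 1 (C/A), 5 (A/T), 6 (T/A), 10 (G/T).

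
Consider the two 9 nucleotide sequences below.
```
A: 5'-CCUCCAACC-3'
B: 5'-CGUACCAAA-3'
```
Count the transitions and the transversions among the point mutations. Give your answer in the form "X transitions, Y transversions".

0 transitions, 5 transversions

Mismatches (1-based):
position 2: C→G (pyrimidine→purine, transversion)
position 4: C→A (pyrimidine→purine, transversion)
position 6: A→C (purine→pyrimidine, transversion)
position 8: C→A (pyrimidine→purine, transversion)
position 9: C→A (pyrimidine→purine, transversion)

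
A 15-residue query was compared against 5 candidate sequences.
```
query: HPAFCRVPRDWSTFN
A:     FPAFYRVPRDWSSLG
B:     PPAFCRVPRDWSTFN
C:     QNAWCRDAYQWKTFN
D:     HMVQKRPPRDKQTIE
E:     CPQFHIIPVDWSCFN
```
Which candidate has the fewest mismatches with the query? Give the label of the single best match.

A differs at 5 positions; B differs at 1 position; C differs at 8 positions; D differs at 9 positions; E differs at 7 positions. The closest is B.

B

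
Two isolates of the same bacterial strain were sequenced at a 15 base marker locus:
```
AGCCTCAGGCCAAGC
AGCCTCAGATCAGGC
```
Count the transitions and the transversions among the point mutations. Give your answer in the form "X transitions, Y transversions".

Mismatches (1-based):
site 9: G→A (purine→purine, transition)
site 10: C→T (pyrimidine→pyrimidine, transition)
site 13: A→G (purine→purine, transition)

3 transitions, 0 transversions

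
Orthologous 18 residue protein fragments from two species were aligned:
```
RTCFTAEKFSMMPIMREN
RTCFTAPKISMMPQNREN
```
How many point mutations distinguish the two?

4

Mismatches (1-based): position 7: E→P; position 9: F→I; position 14: I→Q; position 15: M→N.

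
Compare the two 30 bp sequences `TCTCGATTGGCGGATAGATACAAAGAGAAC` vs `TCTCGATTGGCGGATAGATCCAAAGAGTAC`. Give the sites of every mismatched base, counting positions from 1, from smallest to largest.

Scanning 1-based: 20: A/C; 28: A/T.

20, 28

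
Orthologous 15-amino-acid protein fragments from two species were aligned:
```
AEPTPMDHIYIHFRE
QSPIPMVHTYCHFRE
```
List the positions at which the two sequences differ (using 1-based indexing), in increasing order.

1, 2, 4, 7, 9, 11

Scanning 1-based: 1: A/Q; 2: E/S; 4: T/I; 7: D/V; 9: I/T; 11: I/C.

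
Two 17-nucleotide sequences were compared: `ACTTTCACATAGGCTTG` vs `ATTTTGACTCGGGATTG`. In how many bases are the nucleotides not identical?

6

The sequences differ at bases 2, 6, 9, 10, 11, 14 (1-based) — 6 in total.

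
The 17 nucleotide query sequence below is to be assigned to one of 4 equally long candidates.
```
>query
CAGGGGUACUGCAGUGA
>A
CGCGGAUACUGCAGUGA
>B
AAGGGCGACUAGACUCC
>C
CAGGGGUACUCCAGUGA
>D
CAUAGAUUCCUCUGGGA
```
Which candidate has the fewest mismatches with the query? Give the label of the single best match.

C

Hamming distances to query — A: 3; B: 8; C: 1; D: 8.
Smallest is C with 1 mismatch.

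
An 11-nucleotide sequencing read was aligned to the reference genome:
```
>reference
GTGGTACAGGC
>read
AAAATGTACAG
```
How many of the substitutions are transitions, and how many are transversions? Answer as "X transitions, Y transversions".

6 transitions, 3 transversions

Transitions (purine↔purine or pyrimidine↔pyrimidine): 1 G→A, 3 G→A, 4 G→A, 6 A→G, 7 C→T, 10 G→A.
Transversions (purine↔pyrimidine): 2 T→A, 9 G→C, 11 C→G.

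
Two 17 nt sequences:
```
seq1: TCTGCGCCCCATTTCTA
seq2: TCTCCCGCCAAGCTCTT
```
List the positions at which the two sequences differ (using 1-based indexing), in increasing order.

4, 6, 7, 10, 12, 13, 17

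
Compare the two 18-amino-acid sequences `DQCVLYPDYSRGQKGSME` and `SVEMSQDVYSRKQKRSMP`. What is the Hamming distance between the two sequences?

Comparing position by position, 11 residues differ: 1 (D/S), 2 (Q/V), 3 (C/E), 4 (V/M), 5 (L/S), 6 (Y/Q), 7 (P/D), 8 (D/V), 12 (G/K), 15 (G/R), 18 (E/P).

11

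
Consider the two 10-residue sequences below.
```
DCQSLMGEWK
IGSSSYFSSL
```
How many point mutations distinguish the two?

Comparing position by position, 9 positions differ: 1 (D/I), 2 (C/G), 3 (Q/S), 5 (L/S), 6 (M/Y), 7 (G/F), 8 (E/S), 9 (W/S), 10 (K/L).

9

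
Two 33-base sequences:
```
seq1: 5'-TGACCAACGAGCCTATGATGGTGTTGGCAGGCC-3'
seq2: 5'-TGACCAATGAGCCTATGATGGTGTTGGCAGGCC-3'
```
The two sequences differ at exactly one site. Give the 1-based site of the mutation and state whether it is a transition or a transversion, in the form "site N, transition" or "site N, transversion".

Site 8 changes C→T. C is a pyrimidine and T is a pyrimidine, so this is a transition.

site 8, transition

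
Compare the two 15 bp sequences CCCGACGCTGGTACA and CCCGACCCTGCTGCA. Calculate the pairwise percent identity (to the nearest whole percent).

80%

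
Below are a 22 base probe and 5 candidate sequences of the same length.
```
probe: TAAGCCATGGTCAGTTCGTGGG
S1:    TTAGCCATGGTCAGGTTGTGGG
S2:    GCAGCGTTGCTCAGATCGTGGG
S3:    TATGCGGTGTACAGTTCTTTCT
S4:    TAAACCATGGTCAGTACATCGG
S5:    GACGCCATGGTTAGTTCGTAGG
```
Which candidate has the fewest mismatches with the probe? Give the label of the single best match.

S1 differs at 3 bases; S2 differs at 6 bases; S3 differs at 9 bases; S4 differs at 4 bases; S5 differs at 4 bases. The closest is S1.

S1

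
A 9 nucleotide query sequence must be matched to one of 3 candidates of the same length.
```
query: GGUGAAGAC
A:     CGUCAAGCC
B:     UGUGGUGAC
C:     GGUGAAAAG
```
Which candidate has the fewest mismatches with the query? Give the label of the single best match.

C

Hamming distances to query — A: 3; B: 3; C: 2.
Smallest is C with 2 mismatches.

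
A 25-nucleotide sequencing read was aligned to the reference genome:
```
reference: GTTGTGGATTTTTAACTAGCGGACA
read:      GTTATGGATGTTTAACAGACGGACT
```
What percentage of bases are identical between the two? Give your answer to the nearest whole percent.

76%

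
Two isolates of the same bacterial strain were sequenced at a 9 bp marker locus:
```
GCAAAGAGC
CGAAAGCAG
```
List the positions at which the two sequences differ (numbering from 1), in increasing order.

1, 2, 7, 8, 9

Scanning 1-based: 1: G/C; 2: C/G; 7: A/C; 8: G/A; 9: C/G.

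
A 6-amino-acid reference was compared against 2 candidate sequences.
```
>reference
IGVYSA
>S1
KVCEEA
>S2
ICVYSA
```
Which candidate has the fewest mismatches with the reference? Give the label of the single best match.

S1 differs at 5 residues; S2 differs at 1 residue. The closest is S2.

S2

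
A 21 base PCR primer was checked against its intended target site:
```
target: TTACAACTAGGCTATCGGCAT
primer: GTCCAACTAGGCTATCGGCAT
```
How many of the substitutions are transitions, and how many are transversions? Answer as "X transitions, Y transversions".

0 transitions, 2 transversions

Mismatches (1-based):
position 1: T→G (pyrimidine→purine, transversion)
position 3: A→C (purine→pyrimidine, transversion)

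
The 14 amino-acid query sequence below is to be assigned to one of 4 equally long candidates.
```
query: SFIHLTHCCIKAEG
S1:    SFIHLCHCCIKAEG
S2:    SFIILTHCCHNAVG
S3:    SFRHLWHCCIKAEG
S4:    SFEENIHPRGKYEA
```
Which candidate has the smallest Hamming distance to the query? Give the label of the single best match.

S1 differs at 1 position; S2 differs at 4 positions; S3 differs at 2 positions; S4 differs at 9 positions. The closest is S1.

S1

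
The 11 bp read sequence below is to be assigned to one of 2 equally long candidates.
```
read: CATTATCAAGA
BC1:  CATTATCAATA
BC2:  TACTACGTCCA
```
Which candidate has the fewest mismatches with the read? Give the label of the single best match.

BC1

Hamming distances to read — BC1: 1; BC2: 7.
Smallest is BC1 with 1 mismatch.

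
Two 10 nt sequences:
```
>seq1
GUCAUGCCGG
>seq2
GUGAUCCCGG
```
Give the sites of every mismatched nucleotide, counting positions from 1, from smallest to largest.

3, 6

Scanning 1-based: 3: C/G; 6: G/C.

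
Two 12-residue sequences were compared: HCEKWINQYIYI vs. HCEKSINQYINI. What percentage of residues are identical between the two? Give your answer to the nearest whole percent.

83%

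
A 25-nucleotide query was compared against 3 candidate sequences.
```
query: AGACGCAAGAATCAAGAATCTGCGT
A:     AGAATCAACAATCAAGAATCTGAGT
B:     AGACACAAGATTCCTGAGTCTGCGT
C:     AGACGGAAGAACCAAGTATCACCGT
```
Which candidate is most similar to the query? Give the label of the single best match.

A

Hamming distances to query — A: 4; B: 5; C: 5.
Smallest is A with 4 mismatches.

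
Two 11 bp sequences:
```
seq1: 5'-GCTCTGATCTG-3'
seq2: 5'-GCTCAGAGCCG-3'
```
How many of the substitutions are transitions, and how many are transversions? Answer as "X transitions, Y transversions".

Transitions (purine↔purine or pyrimidine↔pyrimidine): 10 T→C.
Transversions (purine↔pyrimidine): 5 T→A, 8 T→G.

1 transition, 2 transversions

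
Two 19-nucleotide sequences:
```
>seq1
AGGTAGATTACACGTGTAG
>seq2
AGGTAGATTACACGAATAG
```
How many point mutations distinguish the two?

2

Mismatches (1-based): base 15: T→A; base 16: G→A.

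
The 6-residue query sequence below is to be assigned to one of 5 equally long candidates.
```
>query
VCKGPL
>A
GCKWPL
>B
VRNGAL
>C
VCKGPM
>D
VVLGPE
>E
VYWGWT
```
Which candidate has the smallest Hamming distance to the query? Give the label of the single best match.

Hamming distances to query — A: 2; B: 3; C: 1; D: 3; E: 4.
Smallest is C with 1 mismatch.

C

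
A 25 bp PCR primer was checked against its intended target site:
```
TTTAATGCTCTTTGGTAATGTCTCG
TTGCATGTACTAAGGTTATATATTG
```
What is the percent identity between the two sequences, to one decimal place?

60.0%

10 positions differ (3, 4, 8, 9, 12, 13, 17, 20, 22, 24), so 15 of 25 match: 15/25 = 60%.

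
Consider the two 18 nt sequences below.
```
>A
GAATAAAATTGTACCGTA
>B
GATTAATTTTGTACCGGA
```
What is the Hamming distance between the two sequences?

4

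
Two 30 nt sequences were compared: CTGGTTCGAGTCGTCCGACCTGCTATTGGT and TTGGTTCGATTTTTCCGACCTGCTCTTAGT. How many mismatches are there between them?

6

Mismatches (1-based): site 1: C→T; site 10: G→T; site 12: C→T; site 13: G→T; site 25: A→C; site 28: G→A.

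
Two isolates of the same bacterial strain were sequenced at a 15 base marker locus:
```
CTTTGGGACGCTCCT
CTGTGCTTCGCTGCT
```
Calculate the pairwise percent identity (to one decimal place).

66.7%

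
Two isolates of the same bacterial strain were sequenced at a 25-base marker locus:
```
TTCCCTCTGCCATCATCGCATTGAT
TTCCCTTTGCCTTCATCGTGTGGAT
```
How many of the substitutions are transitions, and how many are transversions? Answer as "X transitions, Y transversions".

3 transitions, 2 transversions

Transitions (purine↔purine or pyrimidine↔pyrimidine): 7 C→T, 19 C→T, 20 A→G.
Transversions (purine↔pyrimidine): 12 A→T, 22 T→G.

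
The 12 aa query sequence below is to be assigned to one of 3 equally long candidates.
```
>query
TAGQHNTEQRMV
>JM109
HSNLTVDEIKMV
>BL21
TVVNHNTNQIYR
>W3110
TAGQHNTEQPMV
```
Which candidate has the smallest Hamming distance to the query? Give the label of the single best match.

JM109 differs at 9 residues; BL21 differs at 7 residues; W3110 differs at 1 residue. The closest is W3110.

W3110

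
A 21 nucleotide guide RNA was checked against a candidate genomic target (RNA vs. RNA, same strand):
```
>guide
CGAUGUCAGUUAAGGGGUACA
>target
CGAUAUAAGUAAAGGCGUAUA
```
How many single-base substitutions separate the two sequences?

5

Mismatches (1-based): site 5: G→A; site 7: C→A; site 11: U→A; site 16: G→C; site 20: C→U.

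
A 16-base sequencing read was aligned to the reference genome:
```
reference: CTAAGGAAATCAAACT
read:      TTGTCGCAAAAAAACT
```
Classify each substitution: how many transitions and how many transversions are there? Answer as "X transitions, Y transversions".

Mismatches (1-based):
base 1: C→T (pyrimidine→pyrimidine, transition)
base 3: A→G (purine→purine, transition)
base 4: A→T (purine→pyrimidine, transversion)
base 5: G→C (purine→pyrimidine, transversion)
base 7: A→C (purine→pyrimidine, transversion)
base 10: T→A (pyrimidine→purine, transversion)
base 11: C→A (pyrimidine→purine, transversion)

2 transitions, 5 transversions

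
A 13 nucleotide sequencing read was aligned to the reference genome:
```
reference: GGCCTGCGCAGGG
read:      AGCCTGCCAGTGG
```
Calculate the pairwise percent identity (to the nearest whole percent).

5 positions differ (1, 8, 9, 10, 11), so 8 of 13 match: 8/13 = 61.54%.

62%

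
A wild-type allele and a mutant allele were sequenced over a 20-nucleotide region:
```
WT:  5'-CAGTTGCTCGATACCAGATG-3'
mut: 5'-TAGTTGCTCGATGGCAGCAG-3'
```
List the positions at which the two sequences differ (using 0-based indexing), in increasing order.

0, 12, 13, 17, 18

Differences at position 0 (C→T), position 12 (A→G), position 13 (C→G), position 17 (A→C), position 18 (T→A).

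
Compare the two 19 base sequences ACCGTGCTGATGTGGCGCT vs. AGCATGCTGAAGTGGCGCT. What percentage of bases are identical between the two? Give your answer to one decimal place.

84.2%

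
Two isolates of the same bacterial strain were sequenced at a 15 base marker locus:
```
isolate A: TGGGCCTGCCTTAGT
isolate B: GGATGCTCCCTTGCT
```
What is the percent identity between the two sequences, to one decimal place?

53.3%

7 positions differ (1, 3, 4, 5, 8, 13, 14), so 8 of 15 match: 8/15 = 53.33%.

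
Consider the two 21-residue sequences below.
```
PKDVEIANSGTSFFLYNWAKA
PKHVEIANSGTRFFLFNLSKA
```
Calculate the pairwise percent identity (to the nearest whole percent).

76%

Mismatches at positions 3, 12, 16, 18, 19 (1-based): 5 of 21.
Identical positions: 16/21 = 76.19% → 76%.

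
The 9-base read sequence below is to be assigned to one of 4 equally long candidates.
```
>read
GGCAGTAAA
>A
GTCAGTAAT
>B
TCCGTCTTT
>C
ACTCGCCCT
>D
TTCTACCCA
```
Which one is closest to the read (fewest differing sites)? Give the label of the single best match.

A

A differs at 2 sites; B differs at 8 sites; C differs at 8 sites; D differs at 7 sites. The closest is A.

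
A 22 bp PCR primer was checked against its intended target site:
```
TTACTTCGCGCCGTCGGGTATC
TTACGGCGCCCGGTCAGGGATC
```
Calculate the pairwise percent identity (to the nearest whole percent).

6 positions differ (5, 6, 10, 12, 16, 19), so 16 of 22 match: 16/22 = 72.73%.

73%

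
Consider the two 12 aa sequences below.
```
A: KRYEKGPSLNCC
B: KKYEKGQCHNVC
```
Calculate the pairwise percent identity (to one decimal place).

5 positions differ (2, 7, 8, 9, 11), so 7 of 12 match: 7/12 = 58.33%.

58.3%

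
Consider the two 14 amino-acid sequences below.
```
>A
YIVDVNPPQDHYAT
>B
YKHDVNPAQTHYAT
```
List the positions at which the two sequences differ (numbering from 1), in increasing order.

Scanning 1-based: 2: I/K; 3: V/H; 8: P/A; 10: D/T.

2, 3, 8, 10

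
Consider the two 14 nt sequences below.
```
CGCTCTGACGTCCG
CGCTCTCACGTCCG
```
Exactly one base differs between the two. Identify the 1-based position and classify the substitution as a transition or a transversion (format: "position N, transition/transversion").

Position 7 changes G→C. G is a purine and C is a pyrimidine, so this is a transversion.

position 7, transversion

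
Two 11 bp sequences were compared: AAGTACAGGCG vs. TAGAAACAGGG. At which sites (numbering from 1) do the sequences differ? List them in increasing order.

1, 4, 6, 7, 8, 10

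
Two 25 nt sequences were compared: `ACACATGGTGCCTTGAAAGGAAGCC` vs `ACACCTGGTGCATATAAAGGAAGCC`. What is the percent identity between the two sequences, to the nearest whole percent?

84%

Mismatches at positions 5, 12, 14, 15 (1-based): 4 of 25.
Identical positions: 21/25 = 84% → 84%.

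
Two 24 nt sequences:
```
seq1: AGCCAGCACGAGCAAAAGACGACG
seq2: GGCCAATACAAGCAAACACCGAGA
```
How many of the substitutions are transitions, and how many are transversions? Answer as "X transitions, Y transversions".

6 transitions, 3 transversions

Mismatches (1-based):
site 1: A→G (purine→purine, transition)
site 6: G→A (purine→purine, transition)
site 7: C→T (pyrimidine→pyrimidine, transition)
site 10: G→A (purine→purine, transition)
site 17: A→C (purine→pyrimidine, transversion)
site 18: G→A (purine→purine, transition)
site 19: A→C (purine→pyrimidine, transversion)
site 23: C→G (pyrimidine→purine, transversion)
site 24: G→A (purine→purine, transition)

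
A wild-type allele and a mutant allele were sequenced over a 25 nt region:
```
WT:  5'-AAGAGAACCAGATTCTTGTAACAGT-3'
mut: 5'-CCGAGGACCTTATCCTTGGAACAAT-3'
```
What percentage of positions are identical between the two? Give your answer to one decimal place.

Mismatches at positions 1, 2, 6, 10, 11, 14, 19, 24 (1-based): 8 of 25.
Identical positions: 17/25 = 68% → 68.0%.

68.0%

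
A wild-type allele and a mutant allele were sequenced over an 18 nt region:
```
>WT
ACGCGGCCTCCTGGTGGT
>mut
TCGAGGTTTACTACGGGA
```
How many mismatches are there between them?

9

Comparing position by position, 9 positions differ: 1 (A/T), 4 (C/A), 7 (C/T), 8 (C/T), 10 (C/A), 13 (G/A), 14 (G/C), 15 (T/G), 18 (T/A).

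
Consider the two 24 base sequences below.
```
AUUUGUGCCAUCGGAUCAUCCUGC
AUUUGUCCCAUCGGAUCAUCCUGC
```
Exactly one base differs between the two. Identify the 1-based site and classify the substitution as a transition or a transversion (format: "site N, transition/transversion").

The sequences differ only at site 7: G→C (purine→pyrimidine), a transversion.

site 7, transversion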